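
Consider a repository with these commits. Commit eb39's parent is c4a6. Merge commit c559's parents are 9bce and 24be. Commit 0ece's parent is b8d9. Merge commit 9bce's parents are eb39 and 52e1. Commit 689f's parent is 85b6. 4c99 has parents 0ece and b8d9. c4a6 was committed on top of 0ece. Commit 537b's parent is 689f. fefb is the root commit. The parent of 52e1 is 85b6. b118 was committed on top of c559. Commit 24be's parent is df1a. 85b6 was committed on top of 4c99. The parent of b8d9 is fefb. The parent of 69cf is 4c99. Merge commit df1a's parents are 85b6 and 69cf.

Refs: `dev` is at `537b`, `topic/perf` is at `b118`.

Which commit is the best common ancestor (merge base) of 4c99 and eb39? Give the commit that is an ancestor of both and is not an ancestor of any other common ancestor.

Ancestors of 4c99: {0ece, 4c99, b8d9, fefb}.
Ancestors of eb39: {0ece, b8d9, c4a6, eb39, fefb}.
Common ancestors: {0ece, b8d9, fefb}.
Among these, 0ece is not an ancestor of any other common ancestor — it is the merge base.

0ece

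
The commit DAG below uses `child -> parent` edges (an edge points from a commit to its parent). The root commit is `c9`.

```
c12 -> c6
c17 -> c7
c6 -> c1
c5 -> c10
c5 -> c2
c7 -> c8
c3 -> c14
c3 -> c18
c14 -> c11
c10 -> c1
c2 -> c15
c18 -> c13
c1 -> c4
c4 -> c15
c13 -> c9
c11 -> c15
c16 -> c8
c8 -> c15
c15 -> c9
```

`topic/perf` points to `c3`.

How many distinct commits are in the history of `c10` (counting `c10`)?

5

Walking parent pointers from c10: reachable set = {c1, c10, c15, c4, c9}.
That is 5 commits.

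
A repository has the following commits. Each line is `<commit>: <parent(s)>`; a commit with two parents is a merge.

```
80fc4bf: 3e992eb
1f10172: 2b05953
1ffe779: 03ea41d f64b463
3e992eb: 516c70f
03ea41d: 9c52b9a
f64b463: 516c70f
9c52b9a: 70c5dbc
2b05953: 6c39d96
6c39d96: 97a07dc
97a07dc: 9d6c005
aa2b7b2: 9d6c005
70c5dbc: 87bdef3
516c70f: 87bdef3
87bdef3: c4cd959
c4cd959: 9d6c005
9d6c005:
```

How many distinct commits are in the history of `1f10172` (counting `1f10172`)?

5

Walking parent pointers from 1f10172: reachable set = {1f10172, 2b05953, 6c39d96, 97a07dc, 9d6c005}.
That is 5 commits.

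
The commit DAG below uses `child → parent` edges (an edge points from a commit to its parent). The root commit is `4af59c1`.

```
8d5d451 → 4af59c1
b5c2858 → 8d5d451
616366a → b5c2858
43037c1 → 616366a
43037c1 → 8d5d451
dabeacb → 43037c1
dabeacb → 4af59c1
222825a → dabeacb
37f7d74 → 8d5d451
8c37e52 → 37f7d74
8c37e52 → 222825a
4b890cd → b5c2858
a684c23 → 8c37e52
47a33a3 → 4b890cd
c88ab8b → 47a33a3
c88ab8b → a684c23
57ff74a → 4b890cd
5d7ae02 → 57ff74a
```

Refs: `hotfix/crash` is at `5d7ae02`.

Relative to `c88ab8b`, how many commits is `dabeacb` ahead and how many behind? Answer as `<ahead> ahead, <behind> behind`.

Reachable from dabeacb: {43037c1, 4af59c1, 616366a, 8d5d451, b5c2858, dabeacb}.
Reachable from c88ab8b: {222825a, 37f7d74, 43037c1, 47a33a3, 4af59c1, 4b890cd, 616366a, 8c37e52, 8d5d451, a684c23, b5c2858, c88ab8b, dabeacb}.
Only in dabeacb's history (ahead): {} — 0.
Only in c88ab8b's history (behind): {222825a, 37f7d74, 47a33a3, 4b890cd, 8c37e52, a684c23, c88ab8b} — 7.

0 ahead, 7 behind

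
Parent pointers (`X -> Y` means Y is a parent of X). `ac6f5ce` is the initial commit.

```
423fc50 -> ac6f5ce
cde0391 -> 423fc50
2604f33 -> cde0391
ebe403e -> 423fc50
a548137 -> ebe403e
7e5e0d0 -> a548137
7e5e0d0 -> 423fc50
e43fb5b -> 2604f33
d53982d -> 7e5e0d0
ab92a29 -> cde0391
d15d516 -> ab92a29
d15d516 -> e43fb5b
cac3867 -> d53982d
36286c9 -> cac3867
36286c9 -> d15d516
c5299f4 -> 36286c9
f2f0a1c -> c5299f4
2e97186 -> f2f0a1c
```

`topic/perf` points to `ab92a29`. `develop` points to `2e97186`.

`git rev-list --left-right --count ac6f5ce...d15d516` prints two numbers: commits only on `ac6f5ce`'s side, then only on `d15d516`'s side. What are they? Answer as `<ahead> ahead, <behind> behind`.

0 ahead, 6 behind

Reachable from ac6f5ce: {ac6f5ce}.
Reachable from d15d516: {2604f33, 423fc50, ab92a29, ac6f5ce, cde0391, d15d516, e43fb5b}.
Only in ac6f5ce's history (ahead): {} — 0.
Only in d15d516's history (behind): {2604f33, 423fc50, ab92a29, cde0391, d15d516, e43fb5b} — 6.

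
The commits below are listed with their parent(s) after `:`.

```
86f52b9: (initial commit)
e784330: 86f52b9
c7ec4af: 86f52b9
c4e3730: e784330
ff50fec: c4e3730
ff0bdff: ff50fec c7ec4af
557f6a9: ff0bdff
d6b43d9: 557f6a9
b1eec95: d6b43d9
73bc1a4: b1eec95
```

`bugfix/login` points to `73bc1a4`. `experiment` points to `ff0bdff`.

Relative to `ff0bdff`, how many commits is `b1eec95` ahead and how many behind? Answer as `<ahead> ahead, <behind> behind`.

3 ahead, 0 behind

Reachable from b1eec95: {557f6a9, 86f52b9, b1eec95, c4e3730, c7ec4af, d6b43d9, e784330, ff0bdff, ff50fec}.
Reachable from ff0bdff: {86f52b9, c4e3730, c7ec4af, e784330, ff0bdff, ff50fec}.
Only in b1eec95's history (ahead): {557f6a9, b1eec95, d6b43d9} — 3.
Only in ff0bdff's history (behind): {} — 0.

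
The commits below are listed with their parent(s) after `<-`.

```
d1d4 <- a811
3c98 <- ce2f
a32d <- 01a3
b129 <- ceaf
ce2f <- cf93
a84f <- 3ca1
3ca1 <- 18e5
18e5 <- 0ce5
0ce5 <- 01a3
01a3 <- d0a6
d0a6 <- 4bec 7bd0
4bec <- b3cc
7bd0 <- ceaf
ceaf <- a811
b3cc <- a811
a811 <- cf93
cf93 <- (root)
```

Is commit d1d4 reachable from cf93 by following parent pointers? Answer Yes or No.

No

Ancestors of cf93: {cf93}.
d1d4 is not in that set, so it is not an ancestor of cf93.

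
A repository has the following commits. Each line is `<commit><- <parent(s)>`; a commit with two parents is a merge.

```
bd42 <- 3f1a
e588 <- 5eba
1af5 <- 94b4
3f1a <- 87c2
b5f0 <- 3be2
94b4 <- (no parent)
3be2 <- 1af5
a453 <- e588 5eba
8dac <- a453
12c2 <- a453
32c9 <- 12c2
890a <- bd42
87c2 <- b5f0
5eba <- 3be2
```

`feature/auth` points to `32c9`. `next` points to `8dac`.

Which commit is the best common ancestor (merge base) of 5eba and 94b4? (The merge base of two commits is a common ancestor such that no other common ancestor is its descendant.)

Ancestors of 5eba: {1af5, 3be2, 5eba, 94b4}.
Ancestors of 94b4: {94b4}.
Common ancestors: {94b4}.
The only common ancestor is 94b4, so it is the merge base.

94b4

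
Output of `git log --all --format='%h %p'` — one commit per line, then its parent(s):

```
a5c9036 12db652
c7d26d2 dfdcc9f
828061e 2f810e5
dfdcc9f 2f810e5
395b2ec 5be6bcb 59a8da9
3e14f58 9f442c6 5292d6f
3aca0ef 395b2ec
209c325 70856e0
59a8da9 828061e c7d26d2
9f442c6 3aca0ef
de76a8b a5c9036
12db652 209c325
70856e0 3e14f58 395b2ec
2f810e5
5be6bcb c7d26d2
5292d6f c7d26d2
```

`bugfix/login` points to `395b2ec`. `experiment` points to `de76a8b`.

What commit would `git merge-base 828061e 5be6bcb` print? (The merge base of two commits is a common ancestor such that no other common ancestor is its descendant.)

2f810e5

Ancestors of 828061e: {2f810e5, 828061e}.
Ancestors of 5be6bcb: {2f810e5, 5be6bcb, c7d26d2, dfdcc9f}.
Common ancestors: {2f810e5}.
The only common ancestor is 2f810e5, so it is the merge base.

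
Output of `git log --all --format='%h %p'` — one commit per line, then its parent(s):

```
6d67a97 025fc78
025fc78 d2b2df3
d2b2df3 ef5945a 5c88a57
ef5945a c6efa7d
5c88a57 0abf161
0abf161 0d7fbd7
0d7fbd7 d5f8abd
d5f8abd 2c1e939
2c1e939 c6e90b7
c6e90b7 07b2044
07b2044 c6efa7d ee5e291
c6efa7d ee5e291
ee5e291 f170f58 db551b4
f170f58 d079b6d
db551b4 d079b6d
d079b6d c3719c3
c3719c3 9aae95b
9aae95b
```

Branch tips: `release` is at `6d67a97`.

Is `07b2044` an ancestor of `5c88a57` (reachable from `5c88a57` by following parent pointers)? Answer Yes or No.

Ancestors of 5c88a57 (commits reachable by following parents): {07b2044, 0abf161, 0d7fbd7, 2c1e939, 5c88a57, 9aae95b, c3719c3, c6e90b7, c6efa7d, d079b6d, d5f8abd, db551b4, ee5e291, f170f58}.
07b2044 is in that set, so it is an ancestor of 5c88a57.

Yes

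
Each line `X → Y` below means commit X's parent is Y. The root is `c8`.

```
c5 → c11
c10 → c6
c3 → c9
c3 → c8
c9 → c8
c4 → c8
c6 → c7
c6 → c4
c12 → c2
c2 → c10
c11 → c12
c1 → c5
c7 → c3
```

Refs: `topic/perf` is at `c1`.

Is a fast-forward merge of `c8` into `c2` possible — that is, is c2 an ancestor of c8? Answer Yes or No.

A fast-forward from c2 to c8 is possible iff c2 is an ancestor of c8.
Ancestors of c8: {c8}.
c2 is not among them, so fast-forward is not possible.

No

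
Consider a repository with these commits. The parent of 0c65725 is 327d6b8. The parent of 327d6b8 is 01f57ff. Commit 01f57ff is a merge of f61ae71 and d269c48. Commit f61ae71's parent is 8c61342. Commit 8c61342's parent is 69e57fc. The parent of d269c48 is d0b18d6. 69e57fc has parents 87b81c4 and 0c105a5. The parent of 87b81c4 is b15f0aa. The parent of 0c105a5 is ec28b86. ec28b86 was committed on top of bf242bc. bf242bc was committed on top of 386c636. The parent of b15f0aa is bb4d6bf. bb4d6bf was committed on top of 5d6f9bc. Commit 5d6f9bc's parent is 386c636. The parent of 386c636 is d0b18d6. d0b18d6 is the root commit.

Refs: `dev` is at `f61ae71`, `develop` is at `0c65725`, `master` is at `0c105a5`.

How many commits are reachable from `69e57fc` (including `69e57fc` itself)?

Walking parent pointers from 69e57fc: reachable set = {0c105a5, 386c636, 5d6f9bc, 69e57fc, 87b81c4, b15f0aa, bb4d6bf, bf242bc, d0b18d6, ec28b86}.
That is 10 commits.

10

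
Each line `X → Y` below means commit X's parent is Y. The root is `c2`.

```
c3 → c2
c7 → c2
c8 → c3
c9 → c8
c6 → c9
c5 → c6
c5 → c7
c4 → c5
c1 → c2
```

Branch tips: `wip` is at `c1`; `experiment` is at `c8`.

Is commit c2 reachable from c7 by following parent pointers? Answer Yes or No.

Ancestors of c7 (commits reachable by following parents): {c2, c7}.
c2 is in that set, so it is an ancestor of c7.

Yes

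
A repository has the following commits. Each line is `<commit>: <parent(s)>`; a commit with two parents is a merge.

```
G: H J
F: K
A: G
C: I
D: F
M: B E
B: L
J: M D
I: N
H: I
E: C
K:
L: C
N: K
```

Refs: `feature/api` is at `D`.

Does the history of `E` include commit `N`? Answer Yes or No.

Yes

Ancestors of E (commits reachable by following parents): {C, E, I, K, N}.
N is in that set, so it is an ancestor of E.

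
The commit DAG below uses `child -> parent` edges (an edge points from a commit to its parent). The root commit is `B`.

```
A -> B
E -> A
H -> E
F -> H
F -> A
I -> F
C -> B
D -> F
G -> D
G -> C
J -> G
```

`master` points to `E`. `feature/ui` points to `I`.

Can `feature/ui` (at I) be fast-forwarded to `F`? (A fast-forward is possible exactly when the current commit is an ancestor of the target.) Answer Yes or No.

A fast-forward from I to F is possible iff I is an ancestor of F.
Ancestors of F: {A, B, E, F, H}.
I is not among them, so fast-forward is not possible.

No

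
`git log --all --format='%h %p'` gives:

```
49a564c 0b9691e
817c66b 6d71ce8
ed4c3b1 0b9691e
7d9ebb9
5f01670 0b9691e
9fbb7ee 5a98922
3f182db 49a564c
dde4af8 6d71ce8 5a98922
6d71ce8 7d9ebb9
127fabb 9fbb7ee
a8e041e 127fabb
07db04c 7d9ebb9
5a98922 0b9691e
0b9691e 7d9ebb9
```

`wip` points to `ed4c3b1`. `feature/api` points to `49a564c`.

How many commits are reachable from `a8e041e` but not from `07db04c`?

Reachable from a8e041e: {0b9691e, 127fabb, 5a98922, 7d9ebb9, 9fbb7ee, a8e041e}.
Reachable from 07db04c: {07db04c, 7d9ebb9}.
In a8e041e's history but not 07db04c's: {0b9691e, 127fabb, 5a98922, 9fbb7ee, a8e041e} — 5 commits.

5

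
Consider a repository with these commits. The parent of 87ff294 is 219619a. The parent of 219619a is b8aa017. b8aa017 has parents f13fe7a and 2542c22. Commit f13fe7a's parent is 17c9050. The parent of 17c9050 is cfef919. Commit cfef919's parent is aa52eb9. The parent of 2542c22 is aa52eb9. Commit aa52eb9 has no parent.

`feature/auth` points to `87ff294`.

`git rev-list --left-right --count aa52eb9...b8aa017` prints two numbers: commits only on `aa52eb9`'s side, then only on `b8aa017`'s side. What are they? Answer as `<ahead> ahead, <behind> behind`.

Reachable from aa52eb9: {aa52eb9}.
Reachable from b8aa017: {17c9050, 2542c22, aa52eb9, b8aa017, cfef919, f13fe7a}.
Only in aa52eb9's history (ahead): {} — 0.
Only in b8aa017's history (behind): {17c9050, 2542c22, b8aa017, cfef919, f13fe7a} — 5.

0 ahead, 5 behind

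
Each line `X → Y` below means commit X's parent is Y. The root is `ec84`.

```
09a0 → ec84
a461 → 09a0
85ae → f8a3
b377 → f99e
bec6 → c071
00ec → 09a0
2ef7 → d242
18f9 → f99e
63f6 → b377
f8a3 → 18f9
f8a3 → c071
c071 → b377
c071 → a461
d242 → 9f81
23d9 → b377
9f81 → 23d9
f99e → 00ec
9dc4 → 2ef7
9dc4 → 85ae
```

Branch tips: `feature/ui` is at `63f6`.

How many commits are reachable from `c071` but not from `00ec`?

Reachable from c071: {00ec, 09a0, a461, b377, c071, ec84, f99e}.
Reachable from 00ec: {00ec, 09a0, ec84}.
In c071's history but not 00ec's: {a461, b377, c071, f99e} — 4 commits.

4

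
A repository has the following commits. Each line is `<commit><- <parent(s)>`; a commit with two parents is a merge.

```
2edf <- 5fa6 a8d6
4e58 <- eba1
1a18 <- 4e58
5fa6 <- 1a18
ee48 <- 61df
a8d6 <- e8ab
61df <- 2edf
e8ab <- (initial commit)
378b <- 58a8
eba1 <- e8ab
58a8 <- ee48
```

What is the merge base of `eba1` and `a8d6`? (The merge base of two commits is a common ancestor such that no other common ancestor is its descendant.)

e8ab

Ancestors of eba1: {e8ab, eba1}.
Ancestors of a8d6: {a8d6, e8ab}.
Common ancestors: {e8ab}.
The only common ancestor is e8ab, so it is the merge base.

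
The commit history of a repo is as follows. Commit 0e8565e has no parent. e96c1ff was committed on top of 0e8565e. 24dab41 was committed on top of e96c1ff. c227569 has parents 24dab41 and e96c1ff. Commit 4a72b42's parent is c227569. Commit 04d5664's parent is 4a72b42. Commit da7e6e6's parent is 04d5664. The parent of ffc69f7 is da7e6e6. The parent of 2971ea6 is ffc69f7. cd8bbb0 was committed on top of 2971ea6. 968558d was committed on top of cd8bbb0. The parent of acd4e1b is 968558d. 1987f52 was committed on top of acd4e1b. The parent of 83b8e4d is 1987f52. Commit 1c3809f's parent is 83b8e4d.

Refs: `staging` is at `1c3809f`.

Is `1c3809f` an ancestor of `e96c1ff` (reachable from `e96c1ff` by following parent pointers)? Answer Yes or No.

No

Ancestors of e96c1ff: {0e8565e, e96c1ff}.
1c3809f is not in that set, so it is not an ancestor of e96c1ff.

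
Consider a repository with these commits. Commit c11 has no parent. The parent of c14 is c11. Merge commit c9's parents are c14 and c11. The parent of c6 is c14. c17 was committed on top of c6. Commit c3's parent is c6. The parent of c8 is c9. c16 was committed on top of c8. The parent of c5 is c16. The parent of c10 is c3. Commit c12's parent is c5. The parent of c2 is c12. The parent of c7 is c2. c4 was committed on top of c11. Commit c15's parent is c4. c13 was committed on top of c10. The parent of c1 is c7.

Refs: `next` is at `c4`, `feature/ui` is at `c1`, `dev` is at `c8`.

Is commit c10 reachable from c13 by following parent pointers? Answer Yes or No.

Ancestors of c13 (commits reachable by following parents): {c10, c11, c13, c14, c3, c6}.
c10 is in that set, so it is an ancestor of c13.

Yes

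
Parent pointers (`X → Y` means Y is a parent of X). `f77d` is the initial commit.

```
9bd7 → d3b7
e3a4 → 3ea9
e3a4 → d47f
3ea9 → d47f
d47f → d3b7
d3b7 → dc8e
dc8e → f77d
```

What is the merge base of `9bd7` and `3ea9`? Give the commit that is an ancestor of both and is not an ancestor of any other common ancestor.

d3b7

Ancestors of 9bd7: {9bd7, d3b7, dc8e, f77d}.
Ancestors of 3ea9: {3ea9, d3b7, d47f, dc8e, f77d}.
Common ancestors: {d3b7, dc8e, f77d}.
Among these, d3b7 is not an ancestor of any other common ancestor — it is the merge base.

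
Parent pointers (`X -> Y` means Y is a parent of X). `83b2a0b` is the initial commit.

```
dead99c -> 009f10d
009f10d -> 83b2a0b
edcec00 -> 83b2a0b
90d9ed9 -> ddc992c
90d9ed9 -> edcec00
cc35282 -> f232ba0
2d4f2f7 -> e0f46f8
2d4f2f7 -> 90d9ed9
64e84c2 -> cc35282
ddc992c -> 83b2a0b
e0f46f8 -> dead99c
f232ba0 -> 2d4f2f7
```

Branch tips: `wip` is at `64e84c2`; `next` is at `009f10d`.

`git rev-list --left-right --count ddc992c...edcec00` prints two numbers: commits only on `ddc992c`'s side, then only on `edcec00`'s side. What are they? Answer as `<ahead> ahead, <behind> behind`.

1 ahead, 1 behind

Reachable from ddc992c: {83b2a0b, ddc992c}.
Reachable from edcec00: {83b2a0b, edcec00}.
Only in ddc992c's history (ahead): {ddc992c} — 1.
Only in edcec00's history (behind): {edcec00} — 1.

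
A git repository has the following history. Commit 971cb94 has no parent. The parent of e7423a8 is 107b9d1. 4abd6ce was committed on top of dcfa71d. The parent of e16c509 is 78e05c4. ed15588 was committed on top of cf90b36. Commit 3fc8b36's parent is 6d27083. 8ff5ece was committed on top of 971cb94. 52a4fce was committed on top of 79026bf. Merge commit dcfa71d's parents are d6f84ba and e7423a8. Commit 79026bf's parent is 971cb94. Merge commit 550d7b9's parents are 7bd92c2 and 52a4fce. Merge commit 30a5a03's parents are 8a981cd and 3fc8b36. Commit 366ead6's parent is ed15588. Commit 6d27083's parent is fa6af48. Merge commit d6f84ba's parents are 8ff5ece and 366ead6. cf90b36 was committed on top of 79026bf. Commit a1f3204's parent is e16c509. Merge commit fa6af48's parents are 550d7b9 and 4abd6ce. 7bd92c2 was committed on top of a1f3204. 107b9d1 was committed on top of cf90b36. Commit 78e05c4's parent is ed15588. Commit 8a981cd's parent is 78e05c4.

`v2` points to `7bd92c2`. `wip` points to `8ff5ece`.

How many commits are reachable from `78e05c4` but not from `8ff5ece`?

4

Reachable from 78e05c4: {78e05c4, 79026bf, 971cb94, cf90b36, ed15588}.
Reachable from 8ff5ece: {8ff5ece, 971cb94}.
In 78e05c4's history but not 8ff5ece's: {78e05c4, 79026bf, cf90b36, ed15588} — 4 commits.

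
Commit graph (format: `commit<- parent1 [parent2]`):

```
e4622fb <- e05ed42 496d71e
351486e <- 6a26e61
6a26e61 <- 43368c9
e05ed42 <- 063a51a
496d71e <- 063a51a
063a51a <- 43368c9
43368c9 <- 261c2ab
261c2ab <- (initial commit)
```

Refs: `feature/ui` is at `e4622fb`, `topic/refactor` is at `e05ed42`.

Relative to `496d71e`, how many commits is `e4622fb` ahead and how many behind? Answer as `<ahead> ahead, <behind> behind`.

Reachable from e4622fb: {063a51a, 261c2ab, 43368c9, 496d71e, e05ed42, e4622fb}.
Reachable from 496d71e: {063a51a, 261c2ab, 43368c9, 496d71e}.
Only in e4622fb's history (ahead): {e05ed42, e4622fb} — 2.
Only in 496d71e's history (behind): {} — 0.

2 ahead, 0 behind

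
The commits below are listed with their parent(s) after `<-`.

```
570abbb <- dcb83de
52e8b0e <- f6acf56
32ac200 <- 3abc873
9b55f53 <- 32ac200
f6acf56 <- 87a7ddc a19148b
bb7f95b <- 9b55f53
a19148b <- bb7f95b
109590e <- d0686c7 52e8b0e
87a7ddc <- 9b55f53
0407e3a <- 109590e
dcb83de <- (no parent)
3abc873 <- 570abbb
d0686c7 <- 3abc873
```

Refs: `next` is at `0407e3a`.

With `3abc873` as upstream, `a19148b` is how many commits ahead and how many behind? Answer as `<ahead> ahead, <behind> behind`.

Reachable from a19148b: {32ac200, 3abc873, 570abbb, 9b55f53, a19148b, bb7f95b, dcb83de}.
Reachable from 3abc873: {3abc873, 570abbb, dcb83de}.
Only in a19148b's history (ahead): {32ac200, 9b55f53, a19148b, bb7f95b} — 4.
Only in 3abc873's history (behind): {} — 0.

4 ahead, 0 behind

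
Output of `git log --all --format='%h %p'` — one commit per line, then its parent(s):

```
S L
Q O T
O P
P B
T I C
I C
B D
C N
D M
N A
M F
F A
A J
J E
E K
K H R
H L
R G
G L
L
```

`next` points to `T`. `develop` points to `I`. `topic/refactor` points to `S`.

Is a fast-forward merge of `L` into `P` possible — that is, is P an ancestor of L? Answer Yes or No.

No

A fast-forward from P to L is possible iff P is an ancestor of L.
Ancestors of L: {L}.
P is not among them, so fast-forward is not possible.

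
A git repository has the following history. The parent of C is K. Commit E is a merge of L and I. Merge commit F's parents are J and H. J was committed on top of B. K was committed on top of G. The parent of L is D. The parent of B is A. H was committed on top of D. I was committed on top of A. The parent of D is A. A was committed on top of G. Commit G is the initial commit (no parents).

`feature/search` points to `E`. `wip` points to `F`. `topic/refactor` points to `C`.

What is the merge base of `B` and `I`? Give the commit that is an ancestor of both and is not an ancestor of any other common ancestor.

Ancestors of B: {A, B, G}.
Ancestors of I: {A, G, I}.
Common ancestors: {A, G}.
Among these, A is not an ancestor of any other common ancestor — it is the merge base.

A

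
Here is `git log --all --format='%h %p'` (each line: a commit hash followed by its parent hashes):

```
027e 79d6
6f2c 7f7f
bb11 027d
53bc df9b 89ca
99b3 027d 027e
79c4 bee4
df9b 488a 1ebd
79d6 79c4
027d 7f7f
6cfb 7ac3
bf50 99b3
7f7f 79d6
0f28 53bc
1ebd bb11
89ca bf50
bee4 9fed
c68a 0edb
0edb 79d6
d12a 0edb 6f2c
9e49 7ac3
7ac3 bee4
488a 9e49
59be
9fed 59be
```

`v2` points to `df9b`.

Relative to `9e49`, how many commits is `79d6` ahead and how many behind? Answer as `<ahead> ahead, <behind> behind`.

Reachable from 79d6: {59be, 79c4, 79d6, 9fed, bee4}.
Reachable from 9e49: {59be, 7ac3, 9e49, 9fed, bee4}.
Only in 79d6's history (ahead): {79c4, 79d6} — 2.
Only in 9e49's history (behind): {7ac3, 9e49} — 2.

2 ahead, 2 behind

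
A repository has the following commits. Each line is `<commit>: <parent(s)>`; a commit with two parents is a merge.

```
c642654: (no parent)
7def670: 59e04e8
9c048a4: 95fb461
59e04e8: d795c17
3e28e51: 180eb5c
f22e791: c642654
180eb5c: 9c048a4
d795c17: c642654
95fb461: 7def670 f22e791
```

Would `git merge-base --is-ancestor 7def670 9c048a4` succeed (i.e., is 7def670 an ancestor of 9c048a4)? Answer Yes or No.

Ancestors of 9c048a4 (commits reachable by following parents): {59e04e8, 7def670, 95fb461, 9c048a4, c642654, d795c17, f22e791}.
7def670 is in that set, so it is an ancestor of 9c048a4.

Yes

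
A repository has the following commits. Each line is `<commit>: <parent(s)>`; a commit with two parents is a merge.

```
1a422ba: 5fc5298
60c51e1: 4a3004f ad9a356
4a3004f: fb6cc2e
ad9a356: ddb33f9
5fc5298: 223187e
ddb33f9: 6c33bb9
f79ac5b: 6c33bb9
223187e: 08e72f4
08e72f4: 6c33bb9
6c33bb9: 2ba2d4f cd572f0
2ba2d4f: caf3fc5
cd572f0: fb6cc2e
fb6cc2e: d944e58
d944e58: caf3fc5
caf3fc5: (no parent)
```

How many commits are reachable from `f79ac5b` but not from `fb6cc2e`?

4

Reachable from f79ac5b: {2ba2d4f, 6c33bb9, caf3fc5, cd572f0, d944e58, f79ac5b, fb6cc2e}.
Reachable from fb6cc2e: {caf3fc5, d944e58, fb6cc2e}.
In f79ac5b's history but not fb6cc2e's: {2ba2d4f, 6c33bb9, cd572f0, f79ac5b} — 4 commits.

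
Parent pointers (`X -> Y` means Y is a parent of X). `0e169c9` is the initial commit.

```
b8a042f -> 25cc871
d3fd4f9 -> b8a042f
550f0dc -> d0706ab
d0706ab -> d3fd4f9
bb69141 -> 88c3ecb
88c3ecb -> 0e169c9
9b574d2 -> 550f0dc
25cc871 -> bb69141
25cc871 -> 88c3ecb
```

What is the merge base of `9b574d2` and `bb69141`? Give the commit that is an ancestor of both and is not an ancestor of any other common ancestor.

bb69141

Ancestors of 9b574d2: {0e169c9, 25cc871, 550f0dc, 88c3ecb, 9b574d2, b8a042f, bb69141, d0706ab, d3fd4f9}.
Ancestors of bb69141: {0e169c9, 88c3ecb, bb69141}.
Common ancestors: {0e169c9, 88c3ecb, bb69141}.
Among these, bb69141 is not an ancestor of any other common ancestor — it is the merge base.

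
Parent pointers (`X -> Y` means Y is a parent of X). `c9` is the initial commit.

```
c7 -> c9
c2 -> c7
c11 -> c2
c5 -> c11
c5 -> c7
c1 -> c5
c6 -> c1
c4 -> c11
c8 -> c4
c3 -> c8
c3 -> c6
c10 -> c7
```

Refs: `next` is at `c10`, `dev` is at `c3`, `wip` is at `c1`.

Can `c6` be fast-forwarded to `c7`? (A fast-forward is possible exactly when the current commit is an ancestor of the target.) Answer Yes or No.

No

A fast-forward from c6 to c7 is possible iff c6 is an ancestor of c7.
Ancestors of c7: {c7, c9}.
c6 is not among them, so fast-forward is not possible.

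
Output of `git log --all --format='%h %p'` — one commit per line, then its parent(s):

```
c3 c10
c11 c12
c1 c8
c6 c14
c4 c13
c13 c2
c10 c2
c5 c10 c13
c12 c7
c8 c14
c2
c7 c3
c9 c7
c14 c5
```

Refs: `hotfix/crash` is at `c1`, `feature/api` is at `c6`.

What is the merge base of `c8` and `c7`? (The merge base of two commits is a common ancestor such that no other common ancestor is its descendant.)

c10

Ancestors of c8: {c10, c13, c14, c2, c5, c8}.
Ancestors of c7: {c10, c2, c3, c7}.
Common ancestors: {c10, c2}.
Among these, c10 is not an ancestor of any other common ancestor — it is the merge base.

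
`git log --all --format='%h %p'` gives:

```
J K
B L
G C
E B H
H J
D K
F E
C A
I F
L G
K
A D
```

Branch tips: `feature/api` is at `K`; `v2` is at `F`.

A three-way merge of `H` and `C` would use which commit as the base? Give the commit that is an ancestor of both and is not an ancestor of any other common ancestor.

K

Ancestors of H: {H, J, K}.
Ancestors of C: {A, C, D, K}.
Common ancestors: {K}.
The only common ancestor is K, so it is the merge base.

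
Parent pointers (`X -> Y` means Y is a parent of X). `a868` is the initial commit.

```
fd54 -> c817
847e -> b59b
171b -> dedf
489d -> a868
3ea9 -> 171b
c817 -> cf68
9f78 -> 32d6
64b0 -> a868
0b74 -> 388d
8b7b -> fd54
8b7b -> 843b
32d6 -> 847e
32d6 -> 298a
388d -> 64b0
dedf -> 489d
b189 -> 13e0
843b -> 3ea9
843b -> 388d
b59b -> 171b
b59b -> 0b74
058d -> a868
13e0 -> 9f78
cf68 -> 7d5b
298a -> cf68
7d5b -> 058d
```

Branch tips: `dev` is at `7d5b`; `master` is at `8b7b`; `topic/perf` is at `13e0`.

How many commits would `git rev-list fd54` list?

Walking parent pointers from fd54: reachable set = {058d, 7d5b, a868, c817, cf68, fd54}.
That is 6 commits.

6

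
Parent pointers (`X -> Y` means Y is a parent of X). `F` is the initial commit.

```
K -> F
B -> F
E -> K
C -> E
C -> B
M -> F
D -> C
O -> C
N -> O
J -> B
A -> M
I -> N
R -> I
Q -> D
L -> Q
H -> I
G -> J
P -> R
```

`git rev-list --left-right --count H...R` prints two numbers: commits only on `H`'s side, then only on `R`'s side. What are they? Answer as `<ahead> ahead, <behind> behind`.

Reachable from H: {B, C, E, F, H, I, K, N, O}.
Reachable from R: {B, C, E, F, I, K, N, O, R}.
Only in H's history (ahead): {H} — 1.
Only in R's history (behind): {R} — 1.

1 ahead, 1 behind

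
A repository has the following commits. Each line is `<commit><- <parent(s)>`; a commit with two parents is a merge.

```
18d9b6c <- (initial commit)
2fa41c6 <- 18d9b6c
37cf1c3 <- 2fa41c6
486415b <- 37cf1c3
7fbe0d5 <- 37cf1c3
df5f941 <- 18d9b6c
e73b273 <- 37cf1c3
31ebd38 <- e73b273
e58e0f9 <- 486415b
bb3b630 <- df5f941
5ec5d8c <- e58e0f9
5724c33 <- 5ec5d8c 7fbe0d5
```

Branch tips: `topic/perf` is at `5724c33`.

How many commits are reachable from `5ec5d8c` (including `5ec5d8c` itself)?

6

Walking parent pointers from 5ec5d8c: reachable set = {18d9b6c, 2fa41c6, 37cf1c3, 486415b, 5ec5d8c, e58e0f9}.
That is 6 commits.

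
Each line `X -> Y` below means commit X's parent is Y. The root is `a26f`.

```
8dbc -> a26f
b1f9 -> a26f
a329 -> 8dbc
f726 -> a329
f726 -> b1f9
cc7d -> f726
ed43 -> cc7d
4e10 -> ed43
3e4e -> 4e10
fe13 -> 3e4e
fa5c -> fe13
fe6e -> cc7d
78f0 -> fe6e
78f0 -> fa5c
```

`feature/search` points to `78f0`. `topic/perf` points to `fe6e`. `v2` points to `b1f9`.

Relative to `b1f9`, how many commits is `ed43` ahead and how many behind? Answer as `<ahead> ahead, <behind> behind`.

5 ahead, 0 behind

Reachable from ed43: {8dbc, a26f, a329, b1f9, cc7d, ed43, f726}.
Reachable from b1f9: {a26f, b1f9}.
Only in ed43's history (ahead): {8dbc, a329, cc7d, ed43, f726} — 5.
Only in b1f9's history (behind): {} — 0.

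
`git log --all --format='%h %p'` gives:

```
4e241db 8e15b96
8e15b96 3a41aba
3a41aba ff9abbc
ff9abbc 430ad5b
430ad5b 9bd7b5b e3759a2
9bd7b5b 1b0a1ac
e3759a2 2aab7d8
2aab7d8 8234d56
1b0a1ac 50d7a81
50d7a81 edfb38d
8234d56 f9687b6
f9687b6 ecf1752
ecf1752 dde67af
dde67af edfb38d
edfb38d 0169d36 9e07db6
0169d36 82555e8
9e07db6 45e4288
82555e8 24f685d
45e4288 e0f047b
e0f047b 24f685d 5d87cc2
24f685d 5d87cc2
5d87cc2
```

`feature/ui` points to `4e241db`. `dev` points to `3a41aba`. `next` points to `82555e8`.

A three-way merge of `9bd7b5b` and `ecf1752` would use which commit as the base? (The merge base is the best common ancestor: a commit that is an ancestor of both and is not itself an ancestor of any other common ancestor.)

Ancestors of 9bd7b5b: {0169d36, 1b0a1ac, 24f685d, 45e4288, 50d7a81, 5d87cc2, 82555e8, 9bd7b5b, 9e07db6, e0f047b, edfb38d}.
Ancestors of ecf1752: {0169d36, 24f685d, 45e4288, 5d87cc2, 82555e8, 9e07db6, dde67af, e0f047b, ecf1752, edfb38d}.
Common ancestors: {0169d36, 24f685d, 45e4288, 5d87cc2, 82555e8, 9e07db6, e0f047b, edfb38d}.
Among these, edfb38d is not an ancestor of any other common ancestor — it is the merge base.

edfb38d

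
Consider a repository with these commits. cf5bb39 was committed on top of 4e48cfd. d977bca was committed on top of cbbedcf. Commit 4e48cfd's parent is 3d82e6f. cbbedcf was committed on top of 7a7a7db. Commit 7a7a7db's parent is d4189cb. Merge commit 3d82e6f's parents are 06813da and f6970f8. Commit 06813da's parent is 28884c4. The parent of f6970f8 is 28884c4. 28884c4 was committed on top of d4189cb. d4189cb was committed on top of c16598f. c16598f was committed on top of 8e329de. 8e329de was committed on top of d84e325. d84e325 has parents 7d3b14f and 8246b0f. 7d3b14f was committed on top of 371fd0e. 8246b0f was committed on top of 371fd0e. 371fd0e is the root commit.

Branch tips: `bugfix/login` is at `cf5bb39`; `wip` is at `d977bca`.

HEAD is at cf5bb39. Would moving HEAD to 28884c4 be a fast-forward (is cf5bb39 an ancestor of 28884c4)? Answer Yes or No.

A fast-forward from cf5bb39 to 28884c4 is possible iff cf5bb39 is an ancestor of 28884c4.
Ancestors of 28884c4: {28884c4, 371fd0e, 7d3b14f, 8246b0f, 8e329de, c16598f, d4189cb, d84e325}.
cf5bb39 is not among them, so fast-forward is not possible.

No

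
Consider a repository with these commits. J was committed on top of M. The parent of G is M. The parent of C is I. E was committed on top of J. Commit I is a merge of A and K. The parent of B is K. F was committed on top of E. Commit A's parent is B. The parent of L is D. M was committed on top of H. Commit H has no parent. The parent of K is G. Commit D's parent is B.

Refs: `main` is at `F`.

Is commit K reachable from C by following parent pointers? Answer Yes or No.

Yes

Ancestors of C (commits reachable by following parents): {A, B, C, G, H, I, K, M}.
K is in that set, so it is an ancestor of C.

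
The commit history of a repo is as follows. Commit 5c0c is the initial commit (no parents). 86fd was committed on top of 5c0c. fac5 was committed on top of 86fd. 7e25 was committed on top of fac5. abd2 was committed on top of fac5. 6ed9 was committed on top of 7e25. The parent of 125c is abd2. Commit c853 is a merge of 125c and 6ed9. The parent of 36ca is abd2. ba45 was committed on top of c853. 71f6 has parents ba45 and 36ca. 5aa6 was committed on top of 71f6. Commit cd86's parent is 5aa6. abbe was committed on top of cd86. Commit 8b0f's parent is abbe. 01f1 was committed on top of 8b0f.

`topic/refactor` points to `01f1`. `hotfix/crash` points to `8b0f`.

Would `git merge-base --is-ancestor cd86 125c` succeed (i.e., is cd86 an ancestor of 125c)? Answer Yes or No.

Ancestors of 125c: {125c, 5c0c, 86fd, abd2, fac5}.
cd86 is not in that set, so it is not an ancestor of 125c.

No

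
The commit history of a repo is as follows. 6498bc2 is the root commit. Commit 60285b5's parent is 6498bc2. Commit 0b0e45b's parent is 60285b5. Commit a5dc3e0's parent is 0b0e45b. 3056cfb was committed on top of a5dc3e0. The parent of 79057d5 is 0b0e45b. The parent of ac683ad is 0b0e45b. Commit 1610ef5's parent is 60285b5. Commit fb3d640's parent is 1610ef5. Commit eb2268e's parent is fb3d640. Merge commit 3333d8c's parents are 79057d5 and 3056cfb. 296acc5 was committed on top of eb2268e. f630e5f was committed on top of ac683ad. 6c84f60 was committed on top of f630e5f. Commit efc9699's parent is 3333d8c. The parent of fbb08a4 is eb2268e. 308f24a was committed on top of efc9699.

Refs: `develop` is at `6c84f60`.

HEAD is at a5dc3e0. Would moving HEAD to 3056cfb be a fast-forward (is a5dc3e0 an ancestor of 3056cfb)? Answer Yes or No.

Yes

A fast-forward from a5dc3e0 to 3056cfb is possible iff a5dc3e0 is an ancestor of 3056cfb.
Ancestors of 3056cfb: {0b0e45b, 3056cfb, 60285b5, 6498bc2, a5dc3e0}.
a5dc3e0 is among them, so fast-forward is possible.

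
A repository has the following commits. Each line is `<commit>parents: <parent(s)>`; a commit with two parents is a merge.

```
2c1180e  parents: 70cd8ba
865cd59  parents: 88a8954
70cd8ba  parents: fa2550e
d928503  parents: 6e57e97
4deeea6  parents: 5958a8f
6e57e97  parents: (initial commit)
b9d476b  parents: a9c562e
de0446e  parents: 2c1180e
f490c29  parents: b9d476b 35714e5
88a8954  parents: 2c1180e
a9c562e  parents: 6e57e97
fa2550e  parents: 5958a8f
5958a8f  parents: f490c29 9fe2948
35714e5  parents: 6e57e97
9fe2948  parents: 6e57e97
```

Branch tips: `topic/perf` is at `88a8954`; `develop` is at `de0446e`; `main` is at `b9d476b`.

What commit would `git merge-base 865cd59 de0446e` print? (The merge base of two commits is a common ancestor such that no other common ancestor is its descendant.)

Ancestors of 865cd59: {2c1180e, 35714e5, 5958a8f, 6e57e97, 70cd8ba, 865cd59, 88a8954, 9fe2948, a9c562e, b9d476b, f490c29, fa2550e}.
Ancestors of de0446e: {2c1180e, 35714e5, 5958a8f, 6e57e97, 70cd8ba, 9fe2948, a9c562e, b9d476b, de0446e, f490c29, fa2550e}.
Common ancestors: {2c1180e, 35714e5, 5958a8f, 6e57e97, 70cd8ba, 9fe2948, a9c562e, b9d476b, f490c29, fa2550e}.
Among these, 2c1180e is not an ancestor of any other common ancestor — it is the merge base.

2c1180e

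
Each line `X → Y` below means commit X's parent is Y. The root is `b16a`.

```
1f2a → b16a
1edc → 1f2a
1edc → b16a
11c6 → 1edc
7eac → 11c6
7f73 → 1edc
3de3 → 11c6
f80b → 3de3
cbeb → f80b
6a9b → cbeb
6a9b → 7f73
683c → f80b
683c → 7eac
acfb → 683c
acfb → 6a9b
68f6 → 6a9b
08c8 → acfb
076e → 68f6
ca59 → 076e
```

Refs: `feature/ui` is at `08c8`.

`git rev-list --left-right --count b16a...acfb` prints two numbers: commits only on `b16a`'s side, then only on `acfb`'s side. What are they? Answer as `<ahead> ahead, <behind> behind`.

0 ahead, 11 behind

Reachable from b16a: {b16a}.
Reachable from acfb: {11c6, 1edc, 1f2a, 3de3, 683c, 6a9b, 7eac, 7f73, acfb, b16a, cbeb, f80b}.
Only in b16a's history (ahead): {} — 0.
Only in acfb's history (behind): {11c6, 1edc, 1f2a, 3de3, 683c, 6a9b, 7eac, 7f73, acfb, cbeb, f80b} — 11.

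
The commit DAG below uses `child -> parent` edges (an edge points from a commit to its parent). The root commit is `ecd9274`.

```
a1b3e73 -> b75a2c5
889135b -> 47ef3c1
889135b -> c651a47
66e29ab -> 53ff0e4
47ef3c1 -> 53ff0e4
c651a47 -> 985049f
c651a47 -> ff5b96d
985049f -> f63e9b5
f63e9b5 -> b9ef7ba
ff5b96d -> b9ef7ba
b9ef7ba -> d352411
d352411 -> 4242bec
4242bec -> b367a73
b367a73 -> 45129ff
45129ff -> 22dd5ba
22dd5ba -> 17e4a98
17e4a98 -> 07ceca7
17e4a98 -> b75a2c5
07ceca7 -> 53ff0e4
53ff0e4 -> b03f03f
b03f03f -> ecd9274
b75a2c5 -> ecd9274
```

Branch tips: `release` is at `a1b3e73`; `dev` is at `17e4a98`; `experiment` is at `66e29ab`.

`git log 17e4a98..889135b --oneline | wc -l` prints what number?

Reachable from 889135b: {07ceca7, 17e4a98, 22dd5ba, 4242bec, 45129ff, 47ef3c1, 53ff0e4, 889135b, 985049f, b03f03f, b367a73, b75a2c5, b9ef7ba, c651a47, d352411, ecd9274, f63e9b5, ff5b96d}.
Reachable from 17e4a98: {07ceca7, 17e4a98, 53ff0e4, b03f03f, b75a2c5, ecd9274}.
In 889135b's history but not 17e4a98's: {22dd5ba, 4242bec, 45129ff, 47ef3c1, 889135b, 985049f, b367a73, b9ef7ba, c651a47, d352411, f63e9b5, ff5b96d} — 12 commits.

12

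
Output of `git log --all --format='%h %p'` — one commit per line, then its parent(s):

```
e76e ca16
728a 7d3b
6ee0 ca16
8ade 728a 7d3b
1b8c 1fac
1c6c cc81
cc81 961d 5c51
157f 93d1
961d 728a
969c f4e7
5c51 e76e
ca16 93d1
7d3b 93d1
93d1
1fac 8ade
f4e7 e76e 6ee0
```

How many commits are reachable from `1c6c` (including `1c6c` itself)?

9

Walking parent pointers from 1c6c: reachable set = {1c6c, 5c51, 728a, 7d3b, 93d1, 961d, ca16, cc81, e76e}.
That is 9 commits.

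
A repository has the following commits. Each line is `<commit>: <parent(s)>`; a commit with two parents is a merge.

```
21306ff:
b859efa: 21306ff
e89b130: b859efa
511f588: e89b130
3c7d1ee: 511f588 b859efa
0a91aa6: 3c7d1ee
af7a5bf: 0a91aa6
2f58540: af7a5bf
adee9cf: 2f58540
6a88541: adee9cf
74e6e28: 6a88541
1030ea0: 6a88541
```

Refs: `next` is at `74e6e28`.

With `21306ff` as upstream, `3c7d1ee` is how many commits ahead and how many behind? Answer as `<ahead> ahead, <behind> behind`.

Reachable from 3c7d1ee: {21306ff, 3c7d1ee, 511f588, b859efa, e89b130}.
Reachable from 21306ff: {21306ff}.
Only in 3c7d1ee's history (ahead): {3c7d1ee, 511f588, b859efa, e89b130} — 4.
Only in 21306ff's history (behind): {} — 0.

4 ahead, 0 behind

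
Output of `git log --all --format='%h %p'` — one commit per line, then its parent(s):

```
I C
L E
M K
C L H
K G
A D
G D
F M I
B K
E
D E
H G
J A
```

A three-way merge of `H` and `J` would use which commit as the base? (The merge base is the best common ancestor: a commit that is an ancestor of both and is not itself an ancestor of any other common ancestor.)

D

Ancestors of H: {D, E, G, H}.
Ancestors of J: {A, D, E, J}.
Common ancestors: {D, E}.
Among these, D is not an ancestor of any other common ancestor — it is the merge base.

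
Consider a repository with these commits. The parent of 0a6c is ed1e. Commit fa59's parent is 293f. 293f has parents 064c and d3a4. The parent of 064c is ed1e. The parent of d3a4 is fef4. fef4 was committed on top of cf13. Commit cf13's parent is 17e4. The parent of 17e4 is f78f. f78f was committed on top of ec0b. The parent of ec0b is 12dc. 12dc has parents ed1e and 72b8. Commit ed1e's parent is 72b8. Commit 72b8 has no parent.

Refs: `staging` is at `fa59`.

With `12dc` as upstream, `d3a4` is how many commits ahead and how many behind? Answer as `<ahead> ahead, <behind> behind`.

Reachable from d3a4: {12dc, 17e4, 72b8, cf13, d3a4, ec0b, ed1e, f78f, fef4}.
Reachable from 12dc: {12dc, 72b8, ed1e}.
Only in d3a4's history (ahead): {17e4, cf13, d3a4, ec0b, f78f, fef4} — 6.
Only in 12dc's history (behind): {} — 0.

6 ahead, 0 behind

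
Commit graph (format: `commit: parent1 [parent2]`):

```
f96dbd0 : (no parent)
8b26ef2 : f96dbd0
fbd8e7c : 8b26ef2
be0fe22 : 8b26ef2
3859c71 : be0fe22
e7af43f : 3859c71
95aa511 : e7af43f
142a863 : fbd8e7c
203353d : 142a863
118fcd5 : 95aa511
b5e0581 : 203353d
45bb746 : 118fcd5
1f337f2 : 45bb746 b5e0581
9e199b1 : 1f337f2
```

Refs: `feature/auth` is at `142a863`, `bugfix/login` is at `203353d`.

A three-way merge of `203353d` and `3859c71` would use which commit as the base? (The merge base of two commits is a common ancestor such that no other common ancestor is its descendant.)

Ancestors of 203353d: {142a863, 203353d, 8b26ef2, f96dbd0, fbd8e7c}.
Ancestors of 3859c71: {3859c71, 8b26ef2, be0fe22, f96dbd0}.
Common ancestors: {8b26ef2, f96dbd0}.
Among these, 8b26ef2 is not an ancestor of any other common ancestor — it is the merge base.

8b26ef2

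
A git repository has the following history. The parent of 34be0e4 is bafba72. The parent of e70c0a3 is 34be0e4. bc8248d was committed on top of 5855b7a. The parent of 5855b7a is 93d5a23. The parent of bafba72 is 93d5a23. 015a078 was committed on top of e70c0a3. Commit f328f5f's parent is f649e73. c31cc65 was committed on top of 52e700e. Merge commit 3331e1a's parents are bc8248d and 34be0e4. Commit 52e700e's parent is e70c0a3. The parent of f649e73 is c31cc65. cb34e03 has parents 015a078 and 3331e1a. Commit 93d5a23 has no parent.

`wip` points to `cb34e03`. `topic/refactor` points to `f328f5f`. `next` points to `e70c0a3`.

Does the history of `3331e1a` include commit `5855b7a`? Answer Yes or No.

Yes

Ancestors of 3331e1a (commits reachable by following parents): {3331e1a, 34be0e4, 5855b7a, 93d5a23, bafba72, bc8248d}.
5855b7a is in that set, so it is an ancestor of 3331e1a.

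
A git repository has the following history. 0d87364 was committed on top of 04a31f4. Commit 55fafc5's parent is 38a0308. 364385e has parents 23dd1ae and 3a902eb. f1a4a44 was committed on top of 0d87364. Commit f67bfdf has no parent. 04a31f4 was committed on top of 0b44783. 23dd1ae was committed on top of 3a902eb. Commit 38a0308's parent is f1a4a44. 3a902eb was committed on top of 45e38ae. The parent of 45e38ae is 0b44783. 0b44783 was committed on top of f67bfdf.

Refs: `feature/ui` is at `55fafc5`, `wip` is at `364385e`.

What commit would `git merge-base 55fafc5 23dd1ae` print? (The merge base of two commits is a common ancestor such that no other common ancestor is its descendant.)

Ancestors of 55fafc5: {04a31f4, 0b44783, 0d87364, 38a0308, 55fafc5, f1a4a44, f67bfdf}.
Ancestors of 23dd1ae: {0b44783, 23dd1ae, 3a902eb, 45e38ae, f67bfdf}.
Common ancestors: {0b44783, f67bfdf}.
Among these, 0b44783 is not an ancestor of any other common ancestor — it is the merge base.

0b44783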